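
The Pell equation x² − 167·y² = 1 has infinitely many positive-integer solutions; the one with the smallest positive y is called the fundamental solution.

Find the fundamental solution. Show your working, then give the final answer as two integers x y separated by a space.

d=167: √d = [12; 1,11,1,24] (ℓ=4, even), read p_3/q_3
k=0  a_k=12  p_k/q_k = 12/1
k=1  a_k=1  p_k/q_k = 13/1
k=2  a_k=11  p_k/q_k = 155/12
k=3  a_k=1  p_k/q_k = 168/13
(x₁, y₁) = (168, 13);  168² − 167·13² = 1 ✓

168 13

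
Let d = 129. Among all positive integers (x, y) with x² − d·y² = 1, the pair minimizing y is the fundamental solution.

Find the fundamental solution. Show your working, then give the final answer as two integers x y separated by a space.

16855 1484

[11; 2,1,3,1,6,1,3,1,2,22] for √129; ℓ=10 ⇒ convergent index 9
a_0=11:  p_0=11·1+0=11,  q_0=11·0+1=1
…
a_3=3:  p_3=3·34+23=125,  q_3=3·3+2=11
…
a_8=1:  p_8=1·4793+1238=6031,  q_8=1·422+109=531
a_9=2:  p_9=2·6031+4793=16855,  q_9=2·531+422=1484
(x₁, y₁) = (16855, 1484);  16855² − 129·1484² = 1 ✓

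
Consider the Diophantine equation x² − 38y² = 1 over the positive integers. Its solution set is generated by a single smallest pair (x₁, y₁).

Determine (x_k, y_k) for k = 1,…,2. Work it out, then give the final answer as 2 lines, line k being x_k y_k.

37 6
2737 444

√38 → a₀=6, period (6,12); ℓ=2 even so k=1
a_0=6:  p_0=6·1+0=6,  q_0=6·0+1=1
a_1=6:  p_1=6·6+1=37,  q_1=6·1+0=6
fundamental: x₁=37, y₁=6  (since 1369 − 38·36 = 1)
(x_2, y_2) = (37·37 + 38·6·6, 37·6 + 6·37) = (2737, 444)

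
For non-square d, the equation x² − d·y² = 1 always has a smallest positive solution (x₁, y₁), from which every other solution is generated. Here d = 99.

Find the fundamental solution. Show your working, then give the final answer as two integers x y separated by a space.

[9; 1,18] for √99; ℓ=2 ⇒ convergent index 1
k=0  a_k=9  p_k/q_k = 9/1
k=1  a_k=1  p_k/q_k = 10/1
→ (10, 1).  Check: 10²=100, 99·1²=99, difference 1.

10 1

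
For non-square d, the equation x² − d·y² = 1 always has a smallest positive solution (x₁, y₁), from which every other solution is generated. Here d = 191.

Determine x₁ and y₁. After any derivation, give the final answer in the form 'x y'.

√191 = [13; 1,4,1,1,3,…,4,1,26, …], period ℓ=16 (even) → k=15
i=0: a=13 ⇒ p=13, q=1
…
i=2: a=4 ⇒ p=69, q=5
i=3: a=1 ⇒ p=83, q=6
i=4: a=1 ⇒ p=152, q=11
…
i=8: a=13 ⇒ p=40217, q=2910
i=9: a=2 ⇒ p=83433, q=6037
i=10: a=2 ⇒ p=207083, q=14984
i=11: a=3 ⇒ p=704682, q=50989
…
i=14: a=4 ⇒ p=7377553, q=533821
i=15: a=1 ⇒ p=8994000, q=650783
fundamental: x₁=8994000, y₁=650783  (since 80892036000000 − 191·423518513089 = 1)

8994000 650783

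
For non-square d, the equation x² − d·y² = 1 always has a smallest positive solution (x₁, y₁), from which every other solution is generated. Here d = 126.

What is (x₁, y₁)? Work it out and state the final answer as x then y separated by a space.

449 40

d=126: √d = [11; 4,2,4,22] (ℓ=4, even), read p_3/q_3
a_0=11:  p_0=11·1+0=11,  q_0=11·0+1=1
…
a_2=2:  p_2=2·45+11=101,  q_2=2·4+1=9
a_3=4:  p_3=4·101+45=449,  q_3=4·9+4=40
fundamental: x₁=449, y₁=40  (since 201601 − 126·1600 = 1)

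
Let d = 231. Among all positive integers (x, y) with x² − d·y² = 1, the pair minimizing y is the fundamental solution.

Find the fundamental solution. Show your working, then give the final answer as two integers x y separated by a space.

76 5

√231 → a₀=15, period (5,30); ℓ=2 even so k=1
step 0: (15, 1)  from 15·(1,0) + (0,1)
step 1: (76, 5)  from 5·(15,1) + (1,0)
fundamental: x₁=76, y₁=5  (since 5776 − 231·25 = 1)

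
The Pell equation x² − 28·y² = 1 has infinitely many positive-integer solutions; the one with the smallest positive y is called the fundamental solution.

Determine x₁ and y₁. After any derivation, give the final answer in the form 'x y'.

127 24

[5; 3,2,3,10] for √28; ℓ=4 ⇒ convergent index 3
k=0  a_k=5  p_k/q_k = 5/1
k=1  a_k=3  p_k/q_k = 16/3
k=2  a_k=2  p_k/q_k = 37/7
k=3  a_k=3  p_k/q_k = 127/24
fundamental: x₁=127, y₁=24  (since 16129 − 28·576 = 1)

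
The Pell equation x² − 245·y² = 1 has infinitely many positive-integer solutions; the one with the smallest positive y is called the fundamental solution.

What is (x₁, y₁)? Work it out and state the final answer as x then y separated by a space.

√245 = [15; 1,1,1,7,6,7,1,1,1,30, …], period ℓ=10 (even) → k=9
i=0: a=15 ⇒ p=15, q=1
…
i=2: a=1 ⇒ p=31, q=2
i=3: a=1 ⇒ p=47, q=3
i=4: a=7 ⇒ p=360, q=23
i=5: a=6 ⇒ p=2207, q=141
i=6: a=7 ⇒ p=15809, q=1010
…
i=8: a=1 ⇒ p=33825, q=2161
i=9: a=1 ⇒ p=51841, q=3312
fundamental: x₁=51841, y₁=3312  (since 2687489281 − 245·10969344 = 1)

51841 3312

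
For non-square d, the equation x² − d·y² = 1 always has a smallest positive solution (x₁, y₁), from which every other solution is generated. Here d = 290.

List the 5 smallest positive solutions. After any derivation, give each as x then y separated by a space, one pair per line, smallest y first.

579 34
670481 39372
776416419 45592742
899089542721 52796355864
1041144914054499 61138134497770

√290 = [17; 34, …], period ℓ=1 (odd) → k=1
i=0: a=17 ⇒ p=17, q=1
i=1: a=34 ⇒ p=579, q=34
fundamental: x₁=579, y₁=34  (since 335241 − 290·1156 = 1)
(579+34√290)^2 = 670481 + 39372√290
(579+34√290)^3 = 776416419 + 45592742√290
(579+34√290)^4 = 899089542721 + 52796355864√290
(579+34√290)^5 = 1041144914054499 + 61138134497770√290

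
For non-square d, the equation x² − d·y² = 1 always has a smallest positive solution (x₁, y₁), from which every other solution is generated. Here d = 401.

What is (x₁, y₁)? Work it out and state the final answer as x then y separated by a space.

801 40

√401 → a₀=20, period (40); ℓ=1 odd so k=1
k=0  a_k=20  p_k/q_k = 20/1
k=1  a_k=40  p_k/q_k = 801/40
(x₁, y₁) = (801, 40);  801² − 401·40² = 1 ✓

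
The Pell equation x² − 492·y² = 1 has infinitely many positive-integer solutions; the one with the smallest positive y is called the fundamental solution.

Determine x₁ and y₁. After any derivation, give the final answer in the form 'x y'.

29767 1342

√492 = [22; 5,1,1,10,1,1,5,44, …], period ℓ=8 (even) → k=7
step 0: (22, 1)  from 22·(1,0) + (0,1)
…
step 2: (133, 6)  from 1·(111,5) + (22,1)
…
step 4: (2573, 116)  from 10·(244,11) + (133,6)
…
step 6: (5390, 243)  from 1·(2817,127) + (2573,116)
step 7: (29767, 1342)  from 5·(5390,243) + (2817,127)
(x₁, y₁) = (29767, 1342);  29767² − 492·1342² = 1 ✓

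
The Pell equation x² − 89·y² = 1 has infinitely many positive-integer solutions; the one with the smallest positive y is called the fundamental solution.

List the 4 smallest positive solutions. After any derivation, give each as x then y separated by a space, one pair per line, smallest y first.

500001 53000
500002000001 53000106000
500003000004500001 53000212000159000
500004000010000008000001 53000318000530000212000

[9; 2,3,3,2,18] for √89; ℓ=5 ⇒ convergent index 9
k=0  a_k=9  p_k/q_k = 9/1
k=1  a_k=2  p_k/q_k = 19/2
…
k=5  a_k=18  p_k/q_k = 9217/977
…
k=7  a_k=3  p_k/q_k = 66019/6998
k=8  a_k=3  p_k/q_k = 216991/23001
k=9  a_k=2  p_k/q_k = 500001/53000
fundamental: x₁=500001, y₁=53000  (since 250001000001 − 89·2809000000 = 1)
(500001+53000√89)^2 = 500002000001 + 53000106000√89
(500001+53000√89)^3 = 500003000004500001 + 53000212000159000√89
(500001+53000√89)^4 = 500004000010000008000001 + 53000318000530000212000√89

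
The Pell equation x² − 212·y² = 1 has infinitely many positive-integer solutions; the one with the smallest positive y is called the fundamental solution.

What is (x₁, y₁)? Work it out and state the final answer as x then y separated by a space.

√212 = [14; 1,1,3,1,1,…,1,1,28, …], period ℓ=14 (even) → k=13
k=0  a_k=14  p_k/q_k = 14/1
…
k=2  a_k=1  p_k/q_k = 29/2
k=3  a_k=3  p_k/q_k = 102/7
k=4  a_k=1  p_k/q_k = 131/9
k=5  a_k=1  p_k/q_k = 233/16
k=6  a_k=1  p_k/q_k = 364/25
k=7  a_k=6  p_k/q_k = 2417/166
k=8  a_k=1  p_k/q_k = 2781/191
k=9  a_k=1  p_k/q_k = 5198/357
…
k=11  a_k=3  p_k/q_k = 29135/2001
k=12  a_k=1  p_k/q_k = 37114/2549
k=13  a_k=1  p_k/q_k = 66249/4550
→ (66249, 4550).  Check: 66249²=4388930001, 212·4550²=4388930000, difference 1.

66249 4550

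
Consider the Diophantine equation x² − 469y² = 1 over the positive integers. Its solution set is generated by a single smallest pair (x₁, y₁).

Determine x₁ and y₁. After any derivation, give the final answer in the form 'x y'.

137215 6336

d=469: √d = [21; 1,1,1,10,6,10,1,1,1,42] (ℓ=10, even), read p_9/q_9
i=0: a=21 ⇒ p=21, q=1
i=1: a=1 ⇒ p=22, q=1
…
i=4: a=10 ⇒ p=693, q=32
…
i=6: a=10 ⇒ p=42923, q=1982
…
i=8: a=1 ⇒ p=90069, q=4159
i=9: a=1 ⇒ p=137215, q=6336
fundamental: x₁=137215, y₁=6336  (since 18827956225 − 469·40144896 = 1)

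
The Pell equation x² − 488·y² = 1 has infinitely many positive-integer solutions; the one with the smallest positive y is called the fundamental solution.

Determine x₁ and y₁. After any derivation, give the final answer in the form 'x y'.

243 11

d=488: √d = [22; 11,44] (ℓ=2, even), read p_1/q_1
step 0: (22, 1)  from 22·(1,0) + (0,1)
step 1: (243, 11)  from 11·(22,1) + (1,0)
→ (243, 11).  Check: 243²=59049, 488·11²=59048, difference 1.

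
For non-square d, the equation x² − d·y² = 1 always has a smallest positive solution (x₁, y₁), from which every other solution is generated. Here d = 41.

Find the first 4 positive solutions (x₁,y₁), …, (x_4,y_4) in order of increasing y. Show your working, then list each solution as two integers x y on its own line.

2049 320
8396801 1311360
34410088449 5373952960
141012534067201 22022457918720

√41 = [6; 2,2,12, …], period ℓ=3 (odd) → k=5
k=0  a_k=6  p_k/q_k = 6/1
…
k=2  a_k=2  p_k/q_k = 32/5
…
k=4  a_k=2  p_k/q_k = 826/129
k=5  a_k=2  p_k/q_k = 2049/320
→ (2049, 320).  Check: 2049²=4198401, 41·320²=4198400, difference 1.
(x_2, y_2) = (2049·2049 + 41·320·320, 2049·320 + 320·2049) = (8396801, 1311360)
(x_3, y_3) = (2049·8396801 + 41·320·1311360, 2049·1311360 + 320·8396801) = (34410088449, 5373952960)
(x_4, y_4) = (2049·34410088449 + 41·320·5373952960, 2049·5373952960 + 320·34410088449) = (141012534067201, 22022457918720)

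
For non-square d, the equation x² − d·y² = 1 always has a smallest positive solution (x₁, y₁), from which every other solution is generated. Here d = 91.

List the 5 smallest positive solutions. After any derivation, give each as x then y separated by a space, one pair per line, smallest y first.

1574 165
4954951 519420
15598184174 1635133995
49103078824801 5147401296840
154576476542289374 16204017647318325

√91 → a₀=9, period (1,1,5,1,5,1,1,18); ℓ=8 even so k=7
k=0  a_k=9  p_k/q_k = 9/1
k=1  a_k=1  p_k/q_k = 10/1
k=2  a_k=1  p_k/q_k = 19/2
k=3  a_k=5  p_k/q_k = 105/11
k=4  a_k=1  p_k/q_k = 124/13
…
k=6  a_k=1  p_k/q_k = 849/89
k=7  a_k=1  p_k/q_k = 1574/165
(x₁, y₁) = (1574, 165);  1574² − 91·165² = 1 ✓
n=2: (1574,165)∘(1574,165) = (1574·1574+91·165·165, 1574·165+165·1574) = (4954951,519420)
n=3: (4954951,519420)∘(1574,165) = (1574·4954951+91·165·519420, 1574·519420+165·4954951) = (15598184174,1635133995)
n=4: (15598184174,1635133995)∘(1574,165) = (1574·15598184174+91·165·1635133995, 1574·1635133995+165·15598184174) = (49103078824801,5147401296840)
n=5: (49103078824801,5147401296840)∘(1574,165) = (1574·49103078824801+91·165·5147401296840, 1574·5147401296840+165·49103078824801) = (154576476542289374,16204017647318325)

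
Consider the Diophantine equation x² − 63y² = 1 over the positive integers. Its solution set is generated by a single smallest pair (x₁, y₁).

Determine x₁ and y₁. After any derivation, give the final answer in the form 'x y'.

d=63: √d = [7; 1,14] (ℓ=2, even), read p_1/q_1
k=0  a_k=7  p_k/q_k = 7/1
k=1  a_k=1  p_k/q_k = 8/1
(x₁, y₁) = (8, 1);  8² − 63·1² = 1 ✓

8 1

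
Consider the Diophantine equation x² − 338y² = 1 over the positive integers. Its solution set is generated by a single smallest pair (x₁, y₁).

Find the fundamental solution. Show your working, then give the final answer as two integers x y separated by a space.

d=338: √d = [18; 2,1,1,2,36] (ℓ=5, odd), read p_9/q_9
k=0  a_k=18  p_k/q_k = 18/1
k=1  a_k=2  p_k/q_k = 37/2
k=2  a_k=1  p_k/q_k = 55/3
…
k=4  a_k=2  p_k/q_k = 239/13
k=5  a_k=36  p_k/q_k = 8696/473
k=6  a_k=2  p_k/q_k = 17631/959
k=7  a_k=1  p_k/q_k = 26327/1432
k=8  a_k=1  p_k/q_k = 43958/2391
k=9  a_k=2  p_k/q_k = 114243/6214
fundamental: x₁=114243, y₁=6214  (since 13051463049 − 338·38613796 = 1)

114243 6214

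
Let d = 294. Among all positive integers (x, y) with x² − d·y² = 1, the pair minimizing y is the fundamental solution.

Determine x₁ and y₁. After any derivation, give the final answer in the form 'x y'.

√294 → a₀=17, period (6,1,4,1,6,34); ℓ=6 even so k=5
k=0  a_k=17  p_k/q_k = 17/1
…
k=3  a_k=4  p_k/q_k = 583/34
k=4  a_k=1  p_k/q_k = 703/41
k=5  a_k=6  p_k/q_k = 4801/280
(x₁, y₁) = (4801, 280);  4801² − 294·280² = 1 ✓

4801 280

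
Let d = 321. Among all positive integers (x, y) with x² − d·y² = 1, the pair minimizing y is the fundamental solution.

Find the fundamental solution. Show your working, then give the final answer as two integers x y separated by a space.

215 12

√321 = [17; 1,10,1,34, …], period ℓ=4 (even) → k=3
k=0  a_k=17  p_k/q_k = 17/1
k=1  a_k=1  p_k/q_k = 18/1
k=2  a_k=10  p_k/q_k = 197/11
k=3  a_k=1  p_k/q_k = 215/12
fundamental: x₁=215, y₁=12  (since 46225 − 321·144 = 1)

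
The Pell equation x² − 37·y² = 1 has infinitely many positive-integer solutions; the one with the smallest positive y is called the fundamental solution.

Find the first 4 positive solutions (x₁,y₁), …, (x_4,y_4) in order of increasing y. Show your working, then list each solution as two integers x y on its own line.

[6; 12] for √37; ℓ=1 ⇒ convergent index 1
i=0: a=6 ⇒ p=6, q=1
i=1: a=12 ⇒ p=73, q=12
fundamental: x₁=73, y₁=12  (since 5329 − 37·144 = 1)
n=2: (73,12)∘(73,12) = (73·73+37·12·12, 73·12+12·73) = (10657,1752)
n=3: (10657,1752)∘(73,12) = (73·10657+37·12·1752, 73·1752+12·10657) = (1555849,255780)
n=4: (1555849,255780)∘(73,12) = (73·1555849+37·12·255780, 73·255780+12·1555849) = (227143297,37342128)

73 12
10657 1752
1555849 255780
227143297 37342128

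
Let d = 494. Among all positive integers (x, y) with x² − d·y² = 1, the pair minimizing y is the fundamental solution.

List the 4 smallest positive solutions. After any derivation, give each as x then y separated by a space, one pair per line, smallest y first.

73035 3286
10668222449 479986020
1558307253052395 70111557938114
227621940442695115201 10241195267540325960

d=494: √d = [22; 4,2,2,1,2,1,2,2,4,44] (ℓ=10, even), read p_9/q_9
step 0: (22, 1)  from 22·(1,0) + (0,1)
…
step 5: (1867, 84)  from 2·(689,31) + (489,22)
step 6: (2556, 115)  from 1·(1867,84) + (689,31)
step 7: (6979, 314)  from 2·(2556,115) + (1867,84)
step 8: (16514, 743)  from 2·(6979,314) + (2556,115)
step 9: (73035, 3286)  from 4·(16514,743) + (6979,314)
→ (73035, 3286).  Check: 73035²=5334111225, 494·3286²=5334111224, difference 1.
(73035+3286√494)^2 = 10668222449 + 479986020√494
(73035+3286√494)^3 = 1558307253052395 + 70111557938114√494
(73035+3286√494)^4 = 227621940442695115201 + 10241195267540325960√494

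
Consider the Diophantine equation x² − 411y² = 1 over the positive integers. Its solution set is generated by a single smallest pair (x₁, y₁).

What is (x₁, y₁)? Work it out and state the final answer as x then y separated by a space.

√411 = [20; 3,1,1,1,19,1,1,1,3,40, …], period ℓ=10 (even) → k=9
a_0=20:  p_0=20·1+0=20,  q_0=20·0+1=1
a_1=3:  p_1=3·20+1=61,  q_1=3·1+0=3
…
a_3=1:  p_3=1·81+61=142,  q_3=1·4+3=7
a_4=1:  p_4=1·142+81=223,  q_4=1·7+4=11
…
a_7=1:  p_7=1·4602+4379=8981,  q_7=1·227+216=443
a_8=1:  p_8=1·8981+4602=13583,  q_8=1·443+227=670
a_9=3:  p_9=3·13583+8981=49730,  q_9=3·670+443=2453
(x₁, y₁) = (49730, 2453);  49730² − 411·2453² = 1 ✓

49730 2453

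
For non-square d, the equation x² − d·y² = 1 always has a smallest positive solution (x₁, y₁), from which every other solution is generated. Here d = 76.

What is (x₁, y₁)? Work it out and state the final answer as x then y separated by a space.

57799 6630

d=76: √d = [8; 1,2,1,1,5,4,5,1,1,2,1,16] (ℓ=12, even), read p_11/q_11
step 0: (8, 1)  from 8·(1,0) + (0,1)
…
step 4: (61, 7)  from 1·(35,4) + (26,3)
…
step 6: (1421, 163)  from 4·(340,39) + (61,7)
…
step 10: (41488, 4759)  from 2·(16311,1871) + (8866,1017)
step 11: (57799, 6630)  from 1·(41488,4759) + (16311,1871)
fundamental: x₁=57799, y₁=6630  (since 3340724401 − 76·43956900 = 1)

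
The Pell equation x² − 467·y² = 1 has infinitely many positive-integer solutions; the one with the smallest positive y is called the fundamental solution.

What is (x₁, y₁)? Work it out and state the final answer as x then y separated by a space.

[21; 1,1,1,1,3,…,1,1,42] for √467; ℓ=14 ⇒ convergent index 13
a_0=21:  p_0=21·1+0=21,  q_0=21·0+1=1
a_1=1:  p_1=1·21+1=22,  q_1=1·1+0=1
a_2=1:  p_2=1·22+21=43,  q_2=1·1+1=2
…
a_4=1:  p_4=1·65+43=108,  q_4=1·3+2=5
a_5=3:  p_5=3·108+65=389,  q_5=3·5+3=18
…
a_8=3:  p_8=3·27164+1275=82767,  q_8=3·1257+59=3830
a_9=3:  p_9=3·82767+27164=275465,  q_9=3·3830+1257=12747
a_10=1:  p_10=1·275465+82767=358232,  q_10=1·12747+3830=16577
…
a_12=1:  p_12=1·633697+358232=991929,  q_12=1·29324+16577=45901
a_13=1:  p_13=1·991929+633697=1625626,  q_13=1·45901+29324=75225
fundamental: x₁=1625626, y₁=75225  (since 2642659891876 − 467·5658800625 = 1)

1625626 75225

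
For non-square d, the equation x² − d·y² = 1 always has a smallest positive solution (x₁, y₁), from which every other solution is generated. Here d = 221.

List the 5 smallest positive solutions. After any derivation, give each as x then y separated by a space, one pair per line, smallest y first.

√221 → a₀=14, period (1,6,2,6,1,28); ℓ=6 even so k=5
k=0  a_k=14  p_k/q_k = 14/1
…
k=3  a_k=2  p_k/q_k = 223/15
k=4  a_k=6  p_k/q_k = 1442/97
k=5  a_k=1  p_k/q_k = 1665/112
(x₁, y₁) = (1665, 112);  1665² − 221·112² = 1 ✓
k=2:  x_2 = 1665·1665+221·112·112 = 5544449,  y_2 = 1665·112+112·1665 = 372960
k=3:  x_3 = 1665·5544449+221·112·372960 = 18463013505,  y_3 = 1665·372960+112·5544449 = 1241956688
k=4:  x_4 = 1665·18463013505+221·112·1241956688 = 61481829427201,  y_4 = 1665·1241956688+112·18463013505 = 4135715398080
k=5:  x_5 = 1665·61481829427201+221·112·4135715398080 = 204734473529565825,  y_5 = 1665·4135715398080+112·61481829427201 = 13771931033649712

1665 112
5544449 372960
18463013505 1241956688
61481829427201 4135715398080
204734473529565825 13771931033649712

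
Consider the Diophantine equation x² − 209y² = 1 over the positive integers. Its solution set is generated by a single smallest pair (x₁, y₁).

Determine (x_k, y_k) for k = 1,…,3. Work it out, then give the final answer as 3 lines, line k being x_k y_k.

√209 = [14; 2,5,3,2,3,5,2,28, …], period ℓ=8 (even) → k=7
step 0: (14, 1)  from 14·(1,0) + (0,1)
…
step 6: (21266, 1471)  from 5·(4019,278) + (1171,81)
step 7: (46551, 3220)  from 2·(21266,1471) + (4019,278)
→ (46551, 3220).  Check: 46551²=2166995601, 209·3220²=2166995600, difference 1.
k=2:  x_2 = 46551·46551+209·3220·3220 = 4333991201,  y_2 = 46551·3220+3220·46551 = 299788440
k=3:  x_3 = 46551·4333991201+209·3220·299788440 = 403503248748951,  y_3 = 46551·299788440+3220·4333991201 = 27910903337660

46551 3220
4333991201 299788440
403503248748951 27910903337660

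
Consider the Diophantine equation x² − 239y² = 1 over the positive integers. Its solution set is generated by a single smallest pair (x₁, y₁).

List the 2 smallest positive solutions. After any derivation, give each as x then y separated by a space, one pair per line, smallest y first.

6195120 400729
76759023628799 4965128484960

d=239: √d = [15; 2,5,1,2,4,15,4,2,1,5,2,30] (ℓ=12, even), read p_11/q_11
i=0: a=15 ⇒ p=15, q=1
…
i=5: a=4 ⇒ p=2489, q=161
i=6: a=15 ⇒ p=37907, q=2452
…
i=10: a=5 ⇒ p=2847431, q=184185
i=11: a=2 ⇒ p=6195120, q=400729
(x₁, y₁) = (6195120, 400729);  6195120² − 239·400729² = 1 ✓
n=2: (6195120,400729)∘(6195120,400729) = (6195120·6195120+239·400729·400729, 6195120·400729+400729·6195120) = (76759023628799,4965128484960)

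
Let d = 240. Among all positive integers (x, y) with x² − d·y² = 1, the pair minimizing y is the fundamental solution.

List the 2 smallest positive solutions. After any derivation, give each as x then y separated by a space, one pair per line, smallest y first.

31 2
1921 124

[15; 2,30] for √240; ℓ=2 ⇒ convergent index 1
i=0: a=15 ⇒ p=15, q=1
i=1: a=2 ⇒ p=31, q=2
→ (31, 2).  Check: 31²=961, 240·2²=960, difference 1.
(x_2, y_2) = (31·31 + 240·2·2, 31·2 + 2·31) = (1921, 124)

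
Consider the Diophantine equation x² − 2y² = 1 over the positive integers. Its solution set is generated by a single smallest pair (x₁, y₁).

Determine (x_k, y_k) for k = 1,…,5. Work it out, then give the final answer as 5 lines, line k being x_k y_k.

3 2
17 12
99 70
577 408
3363 2378

√2 → a₀=1, period (2); ℓ=1 odd so k=1
k=0  a_k=1  p_k/q_k = 1/1
k=1  a_k=2  p_k/q_k = 3/2
fundamental: x₁=3, y₁=2  (since 9 − 2·4 = 1)
(x_2, y_2) = (3·3 + 2·2·2, 3·2 + 2·3) = (17, 12)
(x_3, y_3) = (3·17 + 2·2·12, 3·12 + 2·17) = (99, 70)
(x_4, y_4) = (3·99 + 2·2·70, 3·70 + 2·99) = (577, 408)
(x_5, y_5) = (3·577 + 2·2·408, 3·408 + 2·577) = (3363, 2378)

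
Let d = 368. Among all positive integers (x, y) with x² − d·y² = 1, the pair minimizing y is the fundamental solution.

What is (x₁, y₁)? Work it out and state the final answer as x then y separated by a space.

√368 → a₀=19, period (5,2,5,38); ℓ=4 even so k=3
a_0=19:  p_0=19·1+0=19,  q_0=19·0+1=1
…
a_2=2:  p_2=2·96+19=211,  q_2=2·5+1=11
a_3=5:  p_3=5·211+96=1151,  q_3=5·11+5=60
fundamental: x₁=1151, y₁=60  (since 1324801 − 368·3600 = 1)

1151 60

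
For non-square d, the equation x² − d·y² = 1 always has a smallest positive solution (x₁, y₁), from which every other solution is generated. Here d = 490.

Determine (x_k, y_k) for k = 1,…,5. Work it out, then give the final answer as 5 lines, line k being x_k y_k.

[22; 7,2,1,4,4,4,1,2,7,44] for √490; ℓ=10 ⇒ convergent index 9
k=0  a_k=22  p_k/q_k = 22/1
…
k=2  a_k=2  p_k/q_k = 332/15
…
k=5  a_k=4  p_k/q_k = 9607/434
k=6  a_k=4  p_k/q_k = 40708/1839
…
k=8  a_k=2  p_k/q_k = 141338/6385
k=9  a_k=7  p_k/q_k = 1039681/46968
(x₁, y₁) = (1039681, 46968);  1039681² − 490·46968² = 1 ✓
(x_2, y_2) = (1039681·1039681 + 490·46968·46968, 1039681·46968 + 46968·1039681) = (2161873163521, 97663474416)
(x_3, y_3) = (1039681·2161873163521 + 490·46968·97663474416, 1039681·97663474416 + 46968·2161873163521) = (4495316905044313921, 203077717488555624)
(x_4, y_4) = (1039681·4495316905044313921 + 490·46968·203077717488555624, 1039681·203077717488555624 + 46968·4495316905044313921) = (9347391150304592810234881, 422272088792340335957472)
(x_5, y_5) = (1039681·9347391150304592810234881 + 490·46968·422272088792340335957472, 1039681·422272088792340335957472 + 46968·9347391150304592810234881) = (19436609957075163398170578312001, 878056535095215307939712337240)

1039681 46968
2161873163521 97663474416
4495316905044313921 203077717488555624
9347391150304592810234881 422272088792340335957472
19436609957075163398170578312001 878056535095215307939712337240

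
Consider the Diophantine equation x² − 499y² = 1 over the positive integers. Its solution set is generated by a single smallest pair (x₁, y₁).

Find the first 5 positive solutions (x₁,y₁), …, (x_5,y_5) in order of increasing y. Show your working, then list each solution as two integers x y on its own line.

[22; 2,1,21,1,2,44] for √499; ℓ=6 ⇒ convergent index 5
i=0: a=22 ⇒ p=22, q=1
…
i=2: a=1 ⇒ p=67, q=3
i=3: a=21 ⇒ p=1452, q=65
i=4: a=1 ⇒ p=1519, q=68
i=5: a=2 ⇒ p=4490, q=201
fundamental: x₁=4490, y₁=201  (since 20160100 − 499·40401 = 1)
(x_2, y_2) = (4490·4490 + 499·201·201, 4490·201 + 201·4490) = (40320199, 1804980)
(x_3, y_3) = (4490·40320199 + 499·201·1804980, 4490·1804980 + 201·40320199) = (362075382530, 16208720199)
(x_4, y_4) = (4490·362075382530 + 499·201·16208720199, 4490·16208720199 + 201·362075382530) = (3251436894799201, 145554305582040)
(x_5, y_5) = (4490·3251436894799201 + 499·201·145554305582040, 4490·145554305582040 + 201·3251436894799201) = (29197902953221442450, 1307077647917999001)

4490 201
40320199 1804980
362075382530 16208720199
3251436894799201 145554305582040
29197902953221442450 1307077647917999001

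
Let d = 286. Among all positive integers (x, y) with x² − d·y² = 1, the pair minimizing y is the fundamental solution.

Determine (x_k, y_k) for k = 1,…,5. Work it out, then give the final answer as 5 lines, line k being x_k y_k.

√286 → a₀=16, period (1,10,3,3,2,3,3,10,1,32); ℓ=10 even so k=9
step 0: (16, 1)  from 16·(1,0) + (0,1)
step 1: (17, 1)  from 1·(16,1) + (1,0)
…
step 3: (575, 34)  from 3·(186,11) + (17,1)
step 4: (1911, 113)  from 3·(575,34) + (186,11)
step 5: (4397, 260)  from 2·(1911,113) + (575,34)
…
step 7: (49703, 2939)  from 3·(15102,893) + (4397,260)
step 8: (512132, 30283)  from 10·(49703,2939) + (15102,893)
step 9: (561835, 33222)  from 1·(512132,30283) + (49703,2939)
→ (561835, 33222).  Check: 561835²=315658567225, 286·33222²=315658567224, difference 1.
k=2:  x_2 = 561835·561835+286·33222·33222 = 631317134449,  y_2 = 561835·33222+33222·561835 = 37330564740
k=3:  x_3 = 561835·631317134449+286·33222·37330564740 = 709392124465745995,  y_3 = 561835·37330564740+33222·631317134449 = 41947235681362578
k=4:  x_4 = 561835·709392124465745995+286·33222·41947235681362578 = 797122648497793485067201,  y_4 = 561835·41947235681362578+33222·709392124465745995 = 47134850318039357456520
k=5:  x_5 = 561835·797122648497793485067201+286·33222·47134850318039357456520 = 895702806436806213240996001675,  y_5 = 561835·47134850318039357456520+33222·797122648497793485067201 = 52964017256829337557486465822

561835 33222
631317134449 37330564740
709392124465745995 41947235681362578
797122648497793485067201 47134850318039357456520
895702806436806213240996001675 52964017256829337557486465822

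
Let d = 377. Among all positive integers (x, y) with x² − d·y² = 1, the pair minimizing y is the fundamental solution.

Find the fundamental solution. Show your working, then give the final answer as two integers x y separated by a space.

[19; 2,2,2,38] for √377; ℓ=4 ⇒ convergent index 3
k=0  a_k=19  p_k/q_k = 19/1
k=1  a_k=2  p_k/q_k = 39/2
k=2  a_k=2  p_k/q_k = 97/5
k=3  a_k=2  p_k/q_k = 233/12
→ (233, 12).  Check: 233²=54289, 377·12²=54288, difference 1.

233 12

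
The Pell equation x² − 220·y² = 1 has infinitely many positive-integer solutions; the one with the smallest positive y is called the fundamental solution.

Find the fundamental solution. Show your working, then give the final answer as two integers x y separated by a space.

[14; 1,4,1,28] for √220; ℓ=4 ⇒ convergent index 3
step 0: (14, 1)  from 14·(1,0) + (0,1)
step 1: (15, 1)  from 1·(14,1) + (1,0)
step 2: (74, 5)  from 4·(15,1) + (14,1)
step 3: (89, 6)  from 1·(74,5) + (15,1)
fundamental: x₁=89, y₁=6  (since 7921 − 220·36 = 1)

89 6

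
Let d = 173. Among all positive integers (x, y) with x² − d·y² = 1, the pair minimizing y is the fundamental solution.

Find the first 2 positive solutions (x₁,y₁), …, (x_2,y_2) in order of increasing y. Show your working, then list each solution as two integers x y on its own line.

d=173: √d = [13; 6,1,1,6,26] (ℓ=5, odd), read p_9/q_9
step 0: (13, 1)  from 13·(1,0) + (0,1)
step 1: (79, 6)  from 6·(13,1) + (1,0)
…
step 3: (171, 13)  from 1·(92,7) + (79,6)
step 4: (1118, 85)  from 6·(171,13) + (92,7)
step 5: (29239, 2223)  from 26·(1118,85) + (171,13)
step 6: (176552, 13423)  from 6·(29239,2223) + (1118,85)
step 7: (205791, 15646)  from 1·(176552,13423) + (29239,2223)
step 8: (382343, 29069)  from 1·(205791,15646) + (176552,13423)
step 9: (2499849, 190060)  from 6·(382343,29069) + (205791,15646)
fundamental: x₁=2499849, y₁=190060  (since 6249245022801 − 173·36122803600 = 1)
k=2:  x_2 = 2499849·2499849+173·190060·190060 = 12498490045601,  y_2 = 2499849·190060+190060·2499849 = 950242601880

2499849 190060
12498490045601 950242601880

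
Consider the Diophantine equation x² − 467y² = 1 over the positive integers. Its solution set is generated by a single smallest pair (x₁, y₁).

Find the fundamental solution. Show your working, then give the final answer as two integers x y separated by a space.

d=467: √d = [21; 1,1,1,1,3,…,1,1,42] (ℓ=14, even), read p_13/q_13
k=0  a_k=21  p_k/q_k = 21/1
…
k=2  a_k=1  p_k/q_k = 43/2
…
k=6  a_k=3  p_k/q_k = 1275/59
…
k=9  a_k=3  p_k/q_k = 275465/12747
…
k=12  a_k=1  p_k/q_k = 991929/45901
k=13  a_k=1  p_k/q_k = 1625626/75225
fundamental: x₁=1625626, y₁=75225  (since 2642659891876 − 467·5658800625 = 1)

1625626 75225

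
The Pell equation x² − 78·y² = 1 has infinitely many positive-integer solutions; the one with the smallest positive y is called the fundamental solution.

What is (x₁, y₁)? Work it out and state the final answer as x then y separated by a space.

[8; 1,4,1,16] for √78; ℓ=4 ⇒ convergent index 3
i=0: a=8 ⇒ p=8, q=1
…
i=2: a=4 ⇒ p=44, q=5
i=3: a=1 ⇒ p=53, q=6
fundamental: x₁=53, y₁=6  (since 2809 − 78·36 = 1)

53 6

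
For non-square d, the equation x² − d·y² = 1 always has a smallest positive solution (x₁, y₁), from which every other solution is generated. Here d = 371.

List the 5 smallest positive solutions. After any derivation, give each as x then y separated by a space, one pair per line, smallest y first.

d=371: √d = [19; 3,1,4,1,3,38] (ℓ=6, even), read p_5/q_5
a_0=19:  p_0=19·1+0=19,  q_0=19·0+1=1
a_1=3:  p_1=3·19+1=58,  q_1=3·1+0=3
…
a_4=1:  p_4=1·366+77=443,  q_4=1·19+4=23
a_5=3:  p_5=3·443+366=1695,  q_5=3·23+19=88
fundamental: x₁=1695, y₁=88  (since 2873025 − 371·7744 = 1)
k=2:  x_2 = 1695·1695+371·88·88 = 5746049,  y_2 = 1695·88+88·1695 = 298320
k=3:  x_3 = 1695·5746049+371·88·298320 = 19479104415,  y_3 = 1695·298320+88·5746049 = 1011304712
k=4:  x_4 = 1695·19479104415+371·88·1011304712 = 66034158220801,  y_4 = 1695·1011304712+88·19479104415 = 3428322675360
k=5:  x_5 = 1695·66034158220801+371·88·3428322675360 = 223855776889410975,  y_5 = 1695·3428322675360+88·66034158220801 = 11622012858165688

1695 88
5746049 298320
19479104415 1011304712
66034158220801 3428322675360
223855776889410975 11622012858165688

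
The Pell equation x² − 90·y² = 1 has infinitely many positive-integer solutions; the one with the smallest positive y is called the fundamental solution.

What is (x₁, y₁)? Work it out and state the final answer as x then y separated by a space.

19 2

d=90: √d = [9; 2,18] (ℓ=2, even), read p_1/q_1
a_0=9:  p_0=9·1+0=9,  q_0=9·0+1=1
a_1=2:  p_1=2·9+1=19,  q_1=2·1+0=2
→ (19, 2).  Check: 19²=361, 90·2²=360, difference 1.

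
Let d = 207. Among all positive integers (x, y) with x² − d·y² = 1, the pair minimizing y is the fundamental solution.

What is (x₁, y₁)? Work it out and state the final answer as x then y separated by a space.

1151 80

√207 → a₀=14, period (2,1,1,2,1,1,2,28); ℓ=8 even so k=7
i=0: a=14 ⇒ p=14, q=1
i=1: a=2 ⇒ p=29, q=2
…
i=5: a=1 ⇒ p=259, q=18
i=6: a=1 ⇒ p=446, q=31
i=7: a=2 ⇒ p=1151, q=80
→ (1151, 80).  Check: 1151²=1324801, 207·80²=1324800, difference 1.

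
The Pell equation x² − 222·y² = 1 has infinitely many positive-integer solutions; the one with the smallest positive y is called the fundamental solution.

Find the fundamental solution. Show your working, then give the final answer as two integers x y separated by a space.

√222 = [14; 1,8,1,28, …], period ℓ=4 (even) → k=3
k=0  a_k=14  p_k/q_k = 14/1
…
k=2  a_k=8  p_k/q_k = 134/9
k=3  a_k=1  p_k/q_k = 149/10
→ (149, 10).  Check: 149²=22201, 222·10²=22200, difference 1.

149 10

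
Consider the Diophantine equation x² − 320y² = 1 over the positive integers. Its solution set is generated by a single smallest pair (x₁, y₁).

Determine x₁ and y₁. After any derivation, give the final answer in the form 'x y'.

d=320: √d = [17; 1,7,1,34] (ℓ=4, even), read p_3/q_3
step 0: (17, 1)  from 17·(1,0) + (0,1)
step 1: (18, 1)  from 1·(17,1) + (1,0)
step 2: (143, 8)  from 7·(18,1) + (17,1)
step 3: (161, 9)  from 1·(143,8) + (18,1)
(x₁, y₁) = (161, 9);  161² − 320·9² = 1 ✓

161 9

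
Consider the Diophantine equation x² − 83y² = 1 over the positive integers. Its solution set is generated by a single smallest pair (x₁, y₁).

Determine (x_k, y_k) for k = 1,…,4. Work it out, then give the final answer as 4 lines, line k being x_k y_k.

√83 → a₀=9, period (9,18); ℓ=2 even so k=1
i=0: a=9 ⇒ p=9, q=1
i=1: a=9 ⇒ p=82, q=9
fundamental: x₁=82, y₁=9  (since 6724 − 83·81 = 1)
k=2:  x_2 = 82·82+83·9·9 = 13447,  y_2 = 82·9+9·82 = 1476
k=3:  x_3 = 82·13447+83·9·1476 = 2205226,  y_3 = 82·1476+9·13447 = 242055
k=4:  x_4 = 82·2205226+83·9·242055 = 361643617,  y_4 = 82·242055+9·2205226 = 39695544

82 9
13447 1476
2205226 242055
361643617 39695544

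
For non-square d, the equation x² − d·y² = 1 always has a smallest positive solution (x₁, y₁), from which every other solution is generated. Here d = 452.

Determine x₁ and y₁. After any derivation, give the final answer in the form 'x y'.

1204353 56648

d=452: √d = [21; 3,1,5,3,10,3,5,1,3,42] (ℓ=10, even), read p_9/q_9
i=0: a=21 ⇒ p=21, q=1
i=1: a=3 ⇒ p=64, q=3
i=2: a=1 ⇒ p=85, q=4
i=3: a=5 ⇒ p=489, q=23
i=4: a=3 ⇒ p=1552, q=73
i=5: a=10 ⇒ p=16009, q=753
i=6: a=3 ⇒ p=49579, q=2332
i=7: a=5 ⇒ p=263904, q=12413
i=8: a=1 ⇒ p=313483, q=14745
i=9: a=3 ⇒ p=1204353, q=56648
(x₁, y₁) = (1204353, 56648);  1204353² − 452·56648² = 1 ✓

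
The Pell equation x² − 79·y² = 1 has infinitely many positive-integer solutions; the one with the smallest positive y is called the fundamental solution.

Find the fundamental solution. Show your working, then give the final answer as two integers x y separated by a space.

80 9

d=79: √d = [8; 1,7,1,16] (ℓ=4, even), read p_3/q_3
step 0: (8, 1)  from 8·(1,0) + (0,1)
step 1: (9, 1)  from 1·(8,1) + (1,0)
step 2: (71, 8)  from 7·(9,1) + (8,1)
step 3: (80, 9)  from 1·(71,8) + (9,1)
fundamental: x₁=80, y₁=9  (since 6400 − 79·81 = 1)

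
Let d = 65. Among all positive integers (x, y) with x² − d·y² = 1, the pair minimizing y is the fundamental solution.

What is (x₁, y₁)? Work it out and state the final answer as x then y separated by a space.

[8; 16] for √65; ℓ=1 ⇒ convergent index 1
k=0  a_k=8  p_k/q_k = 8/1
k=1  a_k=16  p_k/q_k = 129/16
(x₁, y₁) = (129, 16);  129² − 65·16² = 1 ✓

129 16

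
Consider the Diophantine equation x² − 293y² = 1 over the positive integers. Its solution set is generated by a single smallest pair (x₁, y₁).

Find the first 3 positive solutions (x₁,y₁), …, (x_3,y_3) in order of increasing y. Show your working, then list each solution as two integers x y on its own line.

d=293: √d = [17; 8,1,1,8,34] (ℓ=5, odd), read p_9/q_9
step 0: (17, 1)  from 17·(1,0) + (0,1)
…
step 5: (84679, 4947)  from 34·(2482,145) + (291,17)
step 6: (679914, 39721)  from 8·(84679,4947) + (2482,145)
…
step 8: (1444507, 84389)  from 1·(764593,44668) + (679914,39721)
step 9: (12320649, 719780)  from 8·(1444507,84389) + (764593,44668)
(x₁, y₁) = (12320649, 719780);  12320649² − 293·719780² = 1 ✓
n=2: (12320649,719780)∘(12320649,719780) = (12320649·12320649+293·719780·719780, 12320649·719780+719780·12320649) = (303596783562401,17736313474440)
n=3: (303596783562401,17736313474440)∘(12320649,719780) = (12320649·303596783562401+293·719780·17736313474440, 12320649·17736313474440+719780·303596783562401) = (7481018815602612315849,437045785745090703340)

12320649 719780
303596783562401 17736313474440
7481018815602612315849 437045785745090703340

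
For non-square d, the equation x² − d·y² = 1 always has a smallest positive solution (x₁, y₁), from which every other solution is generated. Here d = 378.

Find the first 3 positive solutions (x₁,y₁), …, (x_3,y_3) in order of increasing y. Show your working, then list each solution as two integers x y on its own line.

√378 = [19; 2,3,1,4,1,3,2,38, …], period ℓ=8 (even) → k=7
a_0=19:  p_0=19·1+0=19,  q_0=19·0+1=1
a_1=2:  p_1=2·19+1=39,  q_1=2·1+0=2
a_2=3:  p_2=3·39+19=136,  q_2=3·2+1=7
a_3=1:  p_3=1·136+39=175,  q_3=1·7+2=9
a_4=4:  p_4=4·175+136=836,  q_4=4·9+7=43
a_5=1:  p_5=1·836+175=1011,  q_5=1·43+9=52
a_6=3:  p_6=3·1011+836=3869,  q_6=3·52+43=199
a_7=2:  p_7=2·3869+1011=8749,  q_7=2·199+52=450
(x₁, y₁) = (8749, 450);  8749² − 378·450² = 1 ✓
k=2:  x_2 = 8749·8749+378·450·450 = 153090001,  y_2 = 8749·450+450·8749 = 7874100
k=3:  x_3 = 8749·153090001+378·450·7874100 = 2678768828749,  y_3 = 8749·7874100+450·153090001 = 137781001350

8749 450
153090001 7874100
2678768828749 137781001350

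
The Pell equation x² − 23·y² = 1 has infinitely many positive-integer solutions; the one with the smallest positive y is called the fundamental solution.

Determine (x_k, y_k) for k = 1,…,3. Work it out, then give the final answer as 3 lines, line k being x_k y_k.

24 5
1151 240
55224 11515

d=23: √d = [4; 1,3,1,8] (ℓ=4, even), read p_3/q_3
k=0  a_k=4  p_k/q_k = 4/1
…
k=2  a_k=3  p_k/q_k = 19/4
k=3  a_k=1  p_k/q_k = 24/5
fundamental: x₁=24, y₁=5  (since 576 − 23·25 = 1)
k=2:  x_2 = 24·24+23·5·5 = 1151,  y_2 = 24·5+5·24 = 240
k=3:  x_3 = 24·1151+23·5·240 = 55224,  y_3 = 24·240+5·1151 = 11515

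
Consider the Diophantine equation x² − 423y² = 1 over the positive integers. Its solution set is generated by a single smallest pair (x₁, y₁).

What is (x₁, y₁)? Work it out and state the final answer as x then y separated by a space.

[20; 1,1,3,4,3,1,1,40] for √423; ℓ=8 ⇒ convergent index 7
k=0  a_k=20  p_k/q_k = 20/1
k=1  a_k=1  p_k/q_k = 21/1
…
k=4  a_k=4  p_k/q_k = 617/30
k=5  a_k=3  p_k/q_k = 1995/97
k=6  a_k=1  p_k/q_k = 2612/127
k=7  a_k=1  p_k/q_k = 4607/224
(x₁, y₁) = (4607, 224);  4607² − 423·224² = 1 ✓

4607 224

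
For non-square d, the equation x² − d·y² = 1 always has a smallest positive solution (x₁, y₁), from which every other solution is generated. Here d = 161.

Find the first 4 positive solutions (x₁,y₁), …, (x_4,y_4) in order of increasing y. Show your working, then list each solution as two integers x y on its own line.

11775 928
277301249 21854400
6530444402175 514671119072
153791965393920001 12120504832291200

√161 = [12; 1,2,4,1,2,1,4,2,1,24, …], period ℓ=10 (even) → k=9
step 0: (12, 1)  from 12·(1,0) + (0,1)
step 1: (13, 1)  from 1·(12,1) + (1,0)
step 2: (38, 3)  from 2·(13,1) + (12,1)
step 3: (165, 13)  from 4·(38,3) + (13,1)
step 4: (203, 16)  from 1·(165,13) + (38,3)
step 5: (571, 45)  from 2·(203,16) + (165,13)
step 6: (774, 61)  from 1·(571,45) + (203,16)
step 7: (3667, 289)  from 4·(774,61) + (571,45)
step 8: (8108, 639)  from 2·(3667,289) + (774,61)
step 9: (11775, 928)  from 1·(8108,639) + (3667,289)
→ (11775, 928).  Check: 11775²=138650625, 161·928²=138650624, difference 1.
(x_2, y_2) = (11775·11775 + 161·928·928, 11775·928 + 928·11775) = (277301249, 21854400)
(x_3, y_3) = (11775·277301249 + 161·928·21854400, 11775·21854400 + 928·277301249) = (6530444402175, 514671119072)
(x_4, y_4) = (11775·6530444402175 + 161·928·514671119072, 11775·514671119072 + 928·6530444402175) = (153791965393920001, 12120504832291200)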